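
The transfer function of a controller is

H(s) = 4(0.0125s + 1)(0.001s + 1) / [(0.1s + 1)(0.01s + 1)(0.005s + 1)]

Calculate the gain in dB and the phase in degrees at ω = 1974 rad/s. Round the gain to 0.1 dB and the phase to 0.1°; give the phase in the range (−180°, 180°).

-45.0 dB, -110.2°

At ω = 1974 rad/s:
zero (1 + j1974·0.0125) = 1 + j24.675 → |·| ≈ 24.695, ∠ ≈ 87.68°
zero (1 + j1974·0.001) = 1 + j1.974 → |·| ≈ 2.2128, ∠ ≈ 63.13°
pole (1 + j1974·0.1) = 1 + j197.4 → |·| ≈ 197.4, ∠ ≈ 89.71°
pole (1 + j1974·0.01) = 1 + j19.74 → |·| ≈ 19.765, ∠ ≈ 87.10°
pole (1 + j1974·0.005) = 1 + j9.87 → |·| ≈ 9.9205, ∠ ≈ 84.21°
|H| = 4 · 24.695 · 2.2128 / (197.4 · 19.765 · 9.9205) ≈ 0.0056472
Gain = 20 log₁₀(0.0056472) ≈ -44.96 dB
∠H = (87.68° + 63.13°) − (89.71° + 87.10° + 84.21°) = -110.21°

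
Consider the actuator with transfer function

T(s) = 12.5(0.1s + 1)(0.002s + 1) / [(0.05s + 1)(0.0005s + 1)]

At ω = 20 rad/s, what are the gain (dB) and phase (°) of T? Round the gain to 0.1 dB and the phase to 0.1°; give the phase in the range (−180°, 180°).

At ω = 20 rad/s:
zero (1 + j20·0.1) = 1 + j2 → |·| ≈ 2.2361, ∠ ≈ 63.43°
zero (1 + j20·0.002) = 1 + j0.04 → |·| ≈ 1.0008, ∠ ≈ 2.29°
pole (1 + j20·0.05) = 1 + j1 → |·| ≈ 1.4142, ∠ ≈ 45.00°
pole (1 + j20·0.0005) = 1 + j0.01 → |·| ≈ 1, ∠ ≈ 0.57°
|T| = 12.5 · 2.2361 · 1.0008 / (1.4142 · 1) ≈ 19.781
Gain = 20 log₁₀(19.781) ≈ 25.92 dB
∠T = (63.43° + 2.29°) − (45.00° + 0.57°) = 20.15°

25.9 dB, 20.2°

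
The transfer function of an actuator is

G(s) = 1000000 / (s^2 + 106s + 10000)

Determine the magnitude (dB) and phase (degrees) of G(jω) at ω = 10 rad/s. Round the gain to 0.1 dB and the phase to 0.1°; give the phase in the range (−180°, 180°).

At s = jω = j10:
quadratic: (j10)² + 106·j10 + 10000 = 9900 + j1060 → |·| ≈ 9956.6, ∠ ≈ 6.11°
|G| = 1000000 / 9956.6 ≈ 100.44
Gain = 20 log₁₀(100.44) ≈ 40.04 dB
∠G = 0.00° − 6.11° = -6.11°

40.0 dB, -6.1°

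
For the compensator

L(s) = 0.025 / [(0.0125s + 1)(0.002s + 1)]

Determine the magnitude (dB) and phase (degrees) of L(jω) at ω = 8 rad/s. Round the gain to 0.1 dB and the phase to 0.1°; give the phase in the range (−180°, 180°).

-32.1 dB, -6.6°

At ω = 8 rad/s:
pole (1 + j8·0.0125) = 1 + j0.1 → |·| ≈ 1.005, ∠ ≈ 5.71°
pole (1 + j8·0.002) = 1 + j0.016 → |·| ≈ 1.0001, ∠ ≈ 0.92°
|L| = 0.025 · 1 / (1.005 · 1.0001) ≈ 0.024873
Gain = 20 log₁₀(0.024873) ≈ -32.09 dB
∠L = (0°) − (5.71° + 0.92°) = -6.63°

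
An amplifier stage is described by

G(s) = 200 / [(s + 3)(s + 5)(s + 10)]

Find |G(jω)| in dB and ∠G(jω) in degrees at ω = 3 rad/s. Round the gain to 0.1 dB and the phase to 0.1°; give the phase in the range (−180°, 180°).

At s = jω = j3:
pole (s+3): 3 + j3 → |·| = √(3²+3²) = √18 ≈ 4.2426, ∠ = arctan(3/3) ≈ 45.00°
pole (s+5): 5 + j3 → |·| = √(5²+3²) = √34 ≈ 5.831, ∠ = arctan(3/5) ≈ 30.96°
pole (s+10): 10 + j3 → |·| = √(10²+3²) = √109 ≈ 10.44, ∠ = arctan(3/10) ≈ 16.70°
|G| = 200 / 258.27 ≈ 0.77438
Gain = 20 log₁₀(0.77438) ≈ -2.22 dB
∠G = 0.00° − 92.66° = -92.66°

-2.2 dB, -92.7°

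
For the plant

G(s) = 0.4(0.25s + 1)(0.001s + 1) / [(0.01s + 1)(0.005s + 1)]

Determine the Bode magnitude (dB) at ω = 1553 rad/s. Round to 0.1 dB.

At ω = 1553 rad/s:
zero (1 + j1553·0.25) = 1 + j388.25 → |·| ≈ 388.25, ∠ ≈ 89.85°
zero (1 + j1553·0.001) = 1 + j1.553 → |·| ≈ 1.8471, ∠ ≈ 57.22°
pole (1 + j1553·0.01) = 1 + j15.53 → |·| ≈ 15.562, ∠ ≈ 86.32°
pole (1 + j1553·0.005) = 1 + j7.765 → |·| ≈ 7.8291, ∠ ≈ 82.66°
|G| = 0.4 · 388.25 · 1.8471 / (15.562 · 7.8291) ≈ 2.3544
Gain = 20 log₁₀(2.3544) ≈ 7.44 dB

7.4 dB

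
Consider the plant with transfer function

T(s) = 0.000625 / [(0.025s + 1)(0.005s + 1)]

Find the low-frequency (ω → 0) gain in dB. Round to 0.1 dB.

T(0) = 0.000625 · 1 / 1 = 0.000625
20 log₁₀(0.000625) ≈ -64.08 dB

-64.1 dB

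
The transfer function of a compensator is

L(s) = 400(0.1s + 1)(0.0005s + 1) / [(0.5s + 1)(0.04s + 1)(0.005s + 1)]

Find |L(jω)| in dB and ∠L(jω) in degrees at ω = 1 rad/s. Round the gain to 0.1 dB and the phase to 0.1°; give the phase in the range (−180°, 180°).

51.1 dB, -23.4°

At ω = 1 rad/s:
zero (1 + j1·0.1) = 1 + j0.1 → |·| ≈ 1.005, ∠ ≈ 5.71°
zero (1 + j1·0.0005) = 1 + j0.0005 → |·| ≈ 1, ∠ ≈ 0.03°
pole (1 + j1·0.5) = 1 + j0.5 → |·| ≈ 1.118, ∠ ≈ 26.57°
pole (1 + j1·0.04) = 1 + j0.04 → |·| ≈ 1.0008, ∠ ≈ 2.29°
pole (1 + j1·0.005) = 1 + j0.005 → |·| ≈ 1, ∠ ≈ 0.29°
|L| = 400 · 1.005 · 1 / (1.118 · 1.0008 · 1) ≈ 359.28
Gain = 20 log₁₀(359.28) ≈ 51.11 dB
∠L = (5.71° + 0.03°) − (26.57° + 2.29° + 0.29°) = -23.41°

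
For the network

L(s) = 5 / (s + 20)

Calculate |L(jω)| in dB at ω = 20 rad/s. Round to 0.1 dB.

Substitute s = j20:
Numerator: 5 = 5 + j0
Denominator: (j20) + 20 = 20 + j20
|N| = √(5² + 0²) ≈ 5, ∠N ≈ 0.00°
|D| = √(20² + 20²) ≈ 28.284, ∠D ≈ 45.00°
|L| = 5 / 28.284 ≈ 0.17678
Gain = 20 log₁₀(0.17678) ≈ -15.05 dB

-15.1 dB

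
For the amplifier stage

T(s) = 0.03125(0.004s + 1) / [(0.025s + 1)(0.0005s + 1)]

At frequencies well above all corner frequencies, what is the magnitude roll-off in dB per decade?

-20 dB/decade

Each pole contributes −20 dB/decade at high frequency; each zero contributes +20 dB/decade.
Net: 1 zero(s) − 2 pole(s) → -20 dB/decade.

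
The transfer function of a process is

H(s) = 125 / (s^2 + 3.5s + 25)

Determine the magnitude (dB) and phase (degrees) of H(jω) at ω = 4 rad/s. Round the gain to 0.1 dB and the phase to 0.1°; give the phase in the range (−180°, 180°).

17.5 dB, -57.3°

At s = jω = j4:
quadratic: (j4)² + 3.5·j4 + 25 = 9 + j14 → |·| ≈ 16.643, ∠ ≈ 57.26°
|H| = 125 / 16.643 ≈ 7.5107
Gain = 20 log₁₀(7.5107) ≈ 17.51 dB
∠H = 0.00° − 57.26° = -57.26°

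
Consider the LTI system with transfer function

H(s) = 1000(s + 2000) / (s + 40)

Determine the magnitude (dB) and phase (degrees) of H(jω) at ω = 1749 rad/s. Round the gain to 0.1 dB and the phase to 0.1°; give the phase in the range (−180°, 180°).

At s = jω = j1749:
zero (s+2000): 2000 + j1749 → |·| = √(2000²+1749²) = √7059001 ≈ 2656.9, ∠ = arctan(1749/2000) ≈ 41.17°
pole (s+40): 40 + j1749 → |·| = √(40²+1749²) = √3060601 ≈ 1749.5, ∠ = arctan(1749/40) ≈ 88.69°
|H| = 1000 · 2656.9 / 1749.5 ≈ 1518.7
Gain = 20 log₁₀(1518.7) ≈ 63.63 dB
∠H = 41.17° − 88.69° = -47.52°

63.6 dB, -47.5°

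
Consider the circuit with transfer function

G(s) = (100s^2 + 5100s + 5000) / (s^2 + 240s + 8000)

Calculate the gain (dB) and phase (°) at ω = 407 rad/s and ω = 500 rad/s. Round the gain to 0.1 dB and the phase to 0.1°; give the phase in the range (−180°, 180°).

ω = 407: 39.1 dB, 24.6°; ω = 500: 39.4 dB, 20.6°

Substitute s = j407:
Numerator: 100(j407)^2 + 5100(j407) + 5000 = -16559900 + j2075700
Denominator: (j407)^2 + 240(j407) + 8000 = -157649 + j97680
|N| = √(16559900² + 2075700²) ≈ 1.6689e+07, ∠N ≈ 172.86°
|D| = √(157649² + 97680²) ≈ 1.8546e+05, ∠D ≈ 148.22°
|G| = 1.6689e+07 / 1.8546e+05 ≈ 89.987
Gain = 20 log₁₀(89.987) ≈ 39.08 dB
∠G = 172.86° − 148.22° = 24.64°

Substitute s = j500:
Numerator: 100(j500)^2 + 5100(j500) + 5000 = -24995000 + j2550000
Denominator: (j500)^2 + 240(j500) + 8000 = -242000 + j120000
|N| = √(24995000² + 2550000²) ≈ 2.5125e+07, ∠N ≈ 174.17°
|D| = √(242000² + 120000²) ≈ 2.7012e+05, ∠D ≈ 153.62°
|G| = 2.5125e+07 / 2.7012e+05 ≈ 93.014
Gain = 20 log₁₀(93.014) ≈ 39.37 dB
∠G = 174.17° − 153.62° = 20.55°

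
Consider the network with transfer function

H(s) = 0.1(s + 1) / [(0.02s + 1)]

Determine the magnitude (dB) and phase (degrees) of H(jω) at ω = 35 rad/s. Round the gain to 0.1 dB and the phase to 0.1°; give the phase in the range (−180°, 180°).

At ω = 35 rad/s:
zero (1 + j35·1) = 1 + j35 → |·| ≈ 35.014, ∠ ≈ 88.36°
pole (1 + j35·0.02) = 1 + j0.7 → |·| ≈ 1.2207, ∠ ≈ 34.99°
|H| = 0.1 · 35.014 / (1.2207) ≈ 2.8684
Gain = 20 log₁₀(2.8684) ≈ 9.15 dB
∠H = (88.36°) − (34.99°) = 53.37°

9.2 dB, 53.4°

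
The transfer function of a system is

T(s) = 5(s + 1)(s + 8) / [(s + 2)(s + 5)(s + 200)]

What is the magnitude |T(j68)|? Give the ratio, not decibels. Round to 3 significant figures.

0.0238

At s = jω = j68:
zero (s+1): 1 + j68 → |·| = √(1²+68²) = √4625 ≈ 68.007, ∠ = arctan(68/1) ≈ 89.16°
zero (s+8): 8 + j68 → |·| = √(8²+68²) = √4688 ≈ 68.469, ∠ = arctan(68/8) ≈ 83.29°
pole (s+2): 2 + j68 → |·| = √(2²+68²) = √4628 ≈ 68.029, ∠ = arctan(68/2) ≈ 88.32°
pole (s+5): 5 + j68 → |·| = √(5²+68²) = √4649 ≈ 68.184, ∠ = arctan(68/5) ≈ 85.79°
pole (s+200): 200 + j68 → |·| = √(200²+68²) = √44624 ≈ 211.24, ∠ = arctan(68/200) ≈ 18.78°
|T| = 5 · 4656.4 / 9.7983e+05 ≈ 0.023761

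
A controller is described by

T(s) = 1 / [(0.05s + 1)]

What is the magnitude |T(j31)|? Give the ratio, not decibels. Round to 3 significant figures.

0.542

At ω = 31 rad/s:
pole (1 + j31·0.05) = 1 + j1.55 → |·| ≈ 1.8446, ∠ ≈ 57.17°
|T| = 1 · 1 / (1.8446) ≈ 0.54212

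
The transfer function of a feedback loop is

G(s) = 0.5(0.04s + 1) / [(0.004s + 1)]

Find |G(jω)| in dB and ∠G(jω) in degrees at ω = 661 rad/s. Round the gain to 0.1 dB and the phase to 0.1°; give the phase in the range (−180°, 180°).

At ω = 661 rad/s:
zero (1 + j661·0.04) = 1 + j26.44 → |·| ≈ 26.459, ∠ ≈ 87.83°
pole (1 + j661·0.004) = 1 + j2.644 → |·| ≈ 2.8268, ∠ ≈ 69.28°
|G| = 0.5 · 26.459 / (2.8268) ≈ 4.68
Gain = 20 log₁₀(4.68) ≈ 13.40 dB
∠G = (87.83°) − (69.28°) = 18.55°

13.4 dB, 18.6°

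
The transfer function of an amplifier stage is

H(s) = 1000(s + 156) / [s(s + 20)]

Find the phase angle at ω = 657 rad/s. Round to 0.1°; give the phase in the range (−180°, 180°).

At s = jω = j657:
zero (s+156): 156 + j657 → |·| = √(156²+657²) = √455985 ≈ 675.27, ∠ = arctan(657/156) ≈ 76.64°
pole (s+20): 20 + j657 → |·| = √(20²+657²) = √432049 ≈ 657.3, ∠ = arctan(657/20) ≈ 88.26°
pole at origin: |s| = 657, ∠ = 90.00° (in denominator)
∠H = 76.64° − 178.26° = -101.62°

-101.6°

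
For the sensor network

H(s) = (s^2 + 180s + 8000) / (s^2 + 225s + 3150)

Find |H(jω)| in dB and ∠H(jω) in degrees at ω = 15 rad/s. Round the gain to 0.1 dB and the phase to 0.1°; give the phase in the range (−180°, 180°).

5.3 dB, -29.9°

Substitute s = j15:
Numerator: (j15)^2 + 180(j15) + 8000 = 7775 + j2700
Denominator: (j15)^2 + 225(j15) + 3150 = 2925 + j3375
|N| = √(7775² + 2700²) ≈ 8230.5, ∠N ≈ 19.15°
|D| = √(2925² + 3375²) ≈ 4466.1, ∠D ≈ 49.09°
|H| = 8230.5 / 4466.1 ≈ 1.8429
Gain = 20 log₁₀(1.8429) ≈ 5.31 dB
∠H = 19.15° − 49.09° = -29.94°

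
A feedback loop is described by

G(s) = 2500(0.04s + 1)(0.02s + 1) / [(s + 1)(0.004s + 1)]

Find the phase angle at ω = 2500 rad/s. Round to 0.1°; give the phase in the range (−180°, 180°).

4.0°

At ω = 2500 rad/s:
zero (1 + j2500·0.04) = 1 + j100 → |·| ≈ 100, ∠ ≈ 89.43°
zero (1 + j2500·0.02) = 1 + j50 → |·| ≈ 50.01, ∠ ≈ 88.85°
pole (1 + j2500·1) = 1 + j2500 → |·| ≈ 2500, ∠ ≈ 89.98°
pole (1 + j2500·0.004) = 1 + j10 → |·| ≈ 10.05, ∠ ≈ 84.29°
∠G = (89.43° + 88.85°) − (89.98° + 84.29°) = 4.01°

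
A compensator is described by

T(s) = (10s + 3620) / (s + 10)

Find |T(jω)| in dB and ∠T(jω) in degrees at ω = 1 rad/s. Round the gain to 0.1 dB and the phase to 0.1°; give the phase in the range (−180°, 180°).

Substitute s = j1:
Numerator: 10(j1) + 3620 = 3620 + j10
Denominator: (j1) + 10 = 10 + j1
|N| = √(3620² + 10²) ≈ 3620, ∠N ≈ 0.16°
|D| = √(10² + 1²) ≈ 10.05, ∠D ≈ 5.71°
|T| = 3620 / 10.05 ≈ 360.2
Gain = 20 log₁₀(360.2) ≈ 51.13 dB
∠T = 0.16° − 5.71° = -5.55°

51.1 dB, -5.6°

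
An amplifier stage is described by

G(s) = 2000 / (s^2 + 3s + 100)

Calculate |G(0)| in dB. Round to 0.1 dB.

26.0 dB

G(0) = 2000 / 100 = 20
20 log₁₀(20) ≈ 26.02 dB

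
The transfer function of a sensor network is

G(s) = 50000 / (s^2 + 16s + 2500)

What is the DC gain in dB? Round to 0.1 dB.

26.0 dB

G(0) = 50000 / 2500 = 20
20 log₁₀(20) ≈ 26.02 dB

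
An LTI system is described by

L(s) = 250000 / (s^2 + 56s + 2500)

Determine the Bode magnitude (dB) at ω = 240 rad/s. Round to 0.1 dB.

At s = jω = j240:
quadratic: (j240)² + 56·j240 + 2500 = -55100 + j13440 → |·| ≈ 56715, ∠ ≈ 166.29°
|L| = 250000 / 56715 ≈ 4.408
Gain = 20 log₁₀(4.408) ≈ 12.88 dB

12.9 dB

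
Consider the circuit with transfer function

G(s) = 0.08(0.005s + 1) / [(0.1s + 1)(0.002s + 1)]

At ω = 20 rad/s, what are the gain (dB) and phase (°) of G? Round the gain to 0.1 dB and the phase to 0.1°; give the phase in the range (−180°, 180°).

-28.9 dB, -60.0°

At ω = 20 rad/s:
zero (1 + j20·0.005) = 1 + j0.1 → |·| ≈ 1.005, ∠ ≈ 5.71°
pole (1 + j20·0.1) = 1 + j2 → |·| ≈ 2.2361, ∠ ≈ 63.43°
pole (1 + j20·0.002) = 1 + j0.04 → |·| ≈ 1.0008, ∠ ≈ 2.29°
|G| = 0.08 · 1.005 / (2.2361 · 1.0008) ≈ 0.035927
Gain = 20 log₁₀(0.035927) ≈ -28.89 dB
∠G = (5.71°) − (63.43° + 2.29°) = -60.01°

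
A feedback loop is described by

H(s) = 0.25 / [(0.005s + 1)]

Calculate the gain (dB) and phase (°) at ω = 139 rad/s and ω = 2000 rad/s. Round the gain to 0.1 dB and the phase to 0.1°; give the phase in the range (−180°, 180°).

At ω = 139 rad/s:
pole (1 + j139·0.005) = 1 + j0.695 → |·| ≈ 1.2178, ∠ ≈ 34.80°
|H| = 0.25 · 1 / (1.2178) ≈ 0.20529
Gain = 20 log₁₀(0.20529) ≈ -13.75 dB
∠H = (0°) − (34.80°) = -34.80°

At ω = 2000 rad/s:
pole (1 + j2000·0.005) = 1 + j10 → |·| ≈ 10.05, ∠ ≈ 84.29°
|H| = 0.25 · 1 / (10.05) ≈ 0.024876
Gain = 20 log₁₀(0.024876) ≈ -32.08 dB
∠H = (0°) − (84.29°) = -84.29°

ω = 139: -13.8 dB, -34.8°; ω = 2000: -32.1 dB, -84.3°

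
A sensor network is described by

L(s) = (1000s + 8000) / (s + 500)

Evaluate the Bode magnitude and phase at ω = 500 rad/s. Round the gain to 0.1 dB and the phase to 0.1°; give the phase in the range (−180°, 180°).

Substitute s = j500:
Numerator: 1000(j500) + 8000 = 8000 + j500000
Denominator: (j500) + 500 = 500 + j500
|N| = √(8000² + 500000²) ≈ 5.0006e+05, ∠N ≈ 89.08°
|D| = √(500² + 500²) ≈ 707.11, ∠D ≈ 45.00°
|L| = 5.0006e+05 / 707.11 ≈ 707.19
Gain = 20 log₁₀(707.19) ≈ 56.99 dB
∠L = 89.08° − 45.00° = 44.08°

57.0 dB, 44.1°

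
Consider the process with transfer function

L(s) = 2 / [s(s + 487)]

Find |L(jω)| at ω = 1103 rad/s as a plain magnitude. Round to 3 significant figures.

1.50e-06

At s = jω = j1103:
pole (s+487): 487 + j1103 → |·| = √(487²+1103²) = √1453778 ≈ 1205.7, ∠ = arctan(1103/487) ≈ 66.18°
pole at origin: |s| = 1103, ∠ = 90.00° (in denominator)
|L| = 2 / 1.3299e+06 ≈ 1.5039e-06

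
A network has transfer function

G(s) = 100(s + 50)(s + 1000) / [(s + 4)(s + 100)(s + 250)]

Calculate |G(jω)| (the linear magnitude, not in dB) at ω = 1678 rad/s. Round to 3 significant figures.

At s = jω = j1678:
zero (s+50): 50 + j1678 → |·| = √(50²+1678²) = √2818184 ≈ 1678.7, ∠ = arctan(1678/50) ≈ 88.29°
zero (s+1000): 1000 + j1678 → |·| = √(1000²+1678²) = √3815684 ≈ 1953.4, ∠ = arctan(1678/1000) ≈ 59.21°
pole (s+4): 4 + j1678 → |·| = √(4²+1678²) = √2815700 ≈ 1678, ∠ = arctan(1678/4) ≈ 89.86°
pole (s+100): 100 + j1678 → |·| = √(100²+1678²) = √2825684 ≈ 1681, ∠ = arctan(1678/100) ≈ 86.59°
pole (s+250): 250 + j1678 → |·| = √(250²+1678²) = √2878184 ≈ 1696.5, ∠ = arctan(1678/250) ≈ 81.53°
|G| = 100 · 3.2792e+06 / 4.7853e+09 ≈ 0.068527

0.0685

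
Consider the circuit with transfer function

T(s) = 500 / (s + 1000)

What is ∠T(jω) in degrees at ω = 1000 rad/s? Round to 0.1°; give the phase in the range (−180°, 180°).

At s = jω = j1000:
pole (s+1000): 1000 + j1000 → |·| = √(1000²+1000²) = √2000000 ≈ 1414.2, ∠ = arctan(1000/1000) ≈ 45.00°
∠T = 0.00° − 45.00° = -45.00°

-45.0°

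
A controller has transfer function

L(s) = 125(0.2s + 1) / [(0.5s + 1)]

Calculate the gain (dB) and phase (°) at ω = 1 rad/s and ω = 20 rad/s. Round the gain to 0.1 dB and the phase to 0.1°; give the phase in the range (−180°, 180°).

ω = 1: 41.1 dB, -15.3°; ω = 20: 34.2 dB, -8.3°

At ω = 1 rad/s:
zero (1 + j1·0.2) = 1 + j0.2 → |·| ≈ 1.0198, ∠ ≈ 11.31°
pole (1 + j1·0.5) = 1 + j0.5 → |·| ≈ 1.118, ∠ ≈ 26.57°
|L| = 125 · 1.0198 / (1.118) ≈ 114.02
Gain = 20 log₁₀(114.02) ≈ 41.14 dB
∠L = (11.31°) − (26.57°) = -15.26°

At ω = 20 rad/s:
zero (1 + j20·0.2) = 1 + j4 → |·| ≈ 4.1231, ∠ ≈ 75.96°
pole (1 + j20·0.5) = 1 + j10 → |·| ≈ 10.05, ∠ ≈ 84.29°
|L| = 125 · 4.1231 / (10.05) ≈ 51.282
Gain = 20 log₁₀(51.282) ≈ 34.20 dB
∠L = (75.96°) − (84.29°) = -8.33°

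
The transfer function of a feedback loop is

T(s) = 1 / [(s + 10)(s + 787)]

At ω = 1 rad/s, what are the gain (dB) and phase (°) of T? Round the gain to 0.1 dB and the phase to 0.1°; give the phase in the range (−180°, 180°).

At s = jω = j1:
pole (s+10): 10 + j1 → |·| = √(10²+1²) = √101 ≈ 10.05, ∠ = arctan(1/10) ≈ 5.71°
pole (s+787): 787 + j1 → |·| = √(787²+1²) = √619370 ≈ 787, ∠ = arctan(1/787) ≈ 0.07°
|T| = 1 / 7909.4 ≈ 0.00012643
Gain = 20 log₁₀(0.00012643) ≈ -77.96 dB
∠T = 0.00° − 5.78° = -5.78°

-78.0 dB, -5.8°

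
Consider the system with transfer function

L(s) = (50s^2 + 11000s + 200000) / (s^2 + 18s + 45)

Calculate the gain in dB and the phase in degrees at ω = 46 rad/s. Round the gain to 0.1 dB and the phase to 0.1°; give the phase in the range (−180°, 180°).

Substitute s = j46:
Numerator: 50(j46)^2 + 11000(j46) + 200000 = 94200 + j506000
Denominator: (j46)^2 + 18(j46) + 45 = -2071 + j828
|N| = √(94200² + 506000²) ≈ 5.1469e+05, ∠N ≈ 79.45°
|D| = √(2071² + 828²) ≈ 2230.4, ∠D ≈ 158.21°
|L| = 5.1469e+05 / 2230.4 ≈ 230.76
Gain = 20 log₁₀(230.76) ≈ 47.26 dB
∠L = 79.45° − 158.21° = -78.76°

47.3 dB, -78.8°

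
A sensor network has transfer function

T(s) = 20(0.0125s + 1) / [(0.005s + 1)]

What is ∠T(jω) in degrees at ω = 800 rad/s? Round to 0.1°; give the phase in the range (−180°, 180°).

At ω = 800 rad/s:
zero (1 + j800·0.0125) = 1 + j10 → |·| ≈ 10.05, ∠ ≈ 84.29°
pole (1 + j800·0.005) = 1 + j4 → |·| ≈ 4.1231, ∠ ≈ 75.96°
∠T = (84.29°) − (75.96°) = 8.33°

8.3°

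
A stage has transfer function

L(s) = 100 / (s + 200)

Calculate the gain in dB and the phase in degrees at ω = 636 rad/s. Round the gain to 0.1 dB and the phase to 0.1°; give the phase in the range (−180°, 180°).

-16.5 dB, -72.5°

Substitute s = j636:
Numerator: 100 = 100 + j0
Denominator: (j636) + 200 = 200 + j636
|N| = √(100² + 0²) ≈ 100, ∠N ≈ 0.00°
|D| = √(200² + 636²) ≈ 666.71, ∠D ≈ 72.54°
|L| = 100 / 666.71 ≈ 0.14999
Gain = 20 log₁₀(0.14999) ≈ -16.48 dB
∠L = 0.00° − 72.54° = -72.54°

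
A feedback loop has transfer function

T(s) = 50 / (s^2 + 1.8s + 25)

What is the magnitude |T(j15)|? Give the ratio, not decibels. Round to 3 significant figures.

0.248

At s = jω = j15:
quadratic: (j15)² + 1.8·j15 + 25 = -200 + j27 → |·| ≈ 201.81, ∠ ≈ 172.31°
|T| = 50 / 201.81 ≈ 0.24776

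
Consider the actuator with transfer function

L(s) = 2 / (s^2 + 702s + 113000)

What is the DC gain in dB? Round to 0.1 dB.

-95.0 dB

L(0) = 2 / 113000 ≈ 1.7699e-05
20 log₁₀(1.7699e-05) ≈ -95.04 dB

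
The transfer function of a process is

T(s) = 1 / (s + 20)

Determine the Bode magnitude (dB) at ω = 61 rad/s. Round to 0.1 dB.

Substitute s = j61:
Numerator: 1 = 1 + j0
Denominator: (j61) + 20 = 20 + j61
|N| = √(1² + 0²) ≈ 1, ∠N ≈ 0.00°
|D| = √(20² + 61²) ≈ 64.195, ∠D ≈ 71.85°
|T| = 1 / 64.195 ≈ 0.015578
Gain = 20 log₁₀(0.015578) ≈ -36.15 dB

-36.2 dB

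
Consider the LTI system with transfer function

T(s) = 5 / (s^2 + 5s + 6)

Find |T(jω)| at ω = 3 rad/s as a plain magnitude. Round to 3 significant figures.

0.327

Substitute s = j3:
Numerator: 5 = 5 + j0
Denominator: (j3)^2 + 5(j3) + 6 = -3 + j15
|N| = √(5² + 0²) ≈ 5, ∠N ≈ 0.00°
|D| = √(3² + 15²) ≈ 15.297, ∠D ≈ 101.31°
|T| = 5 / 15.297 ≈ 0.32686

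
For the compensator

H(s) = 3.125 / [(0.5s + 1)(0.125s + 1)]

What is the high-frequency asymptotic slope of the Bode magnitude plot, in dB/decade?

Each pole contributes −20 dB/decade at high frequency; each zero contributes +20 dB/decade.
Net: 0 zero(s) − 2 pole(s) → -40 dB/decade.

-40 dB/decade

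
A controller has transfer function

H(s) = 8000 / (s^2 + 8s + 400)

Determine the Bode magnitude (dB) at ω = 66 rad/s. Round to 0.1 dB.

At s = jω = j66:
quadratic: (j66)² + 8·j66 + 400 = -3956 + j528 → |·| ≈ 3991.1, ∠ ≈ 172.40°
|H| = 8000 / 3991.1 ≈ 2.0045
Gain = 20 log₁₀(2.0045) ≈ 6.04 dB

6.0 dB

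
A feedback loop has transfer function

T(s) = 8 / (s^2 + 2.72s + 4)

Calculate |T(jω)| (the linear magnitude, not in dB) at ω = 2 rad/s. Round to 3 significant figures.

At s = jω = j2:
quadratic: (j2)² + 2.72·j2 + 4 = 0 + j5.44 → |·| ≈ 5.44, ∠ ≈ 90.00°
|T| = 8 / 5.44 ≈ 1.4706

1.47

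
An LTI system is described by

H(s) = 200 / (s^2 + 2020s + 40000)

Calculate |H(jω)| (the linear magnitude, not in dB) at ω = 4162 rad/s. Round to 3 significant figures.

1.04e-05

Substitute s = j4162:
Numerator: 200 = 200 + j0
Denominator: (j4162)^2 + 2020(j4162) + 40000 = -17282244 + j8407240
|N| = √(200² + 0²) ≈ 200, ∠N ≈ 0.00°
|D| = √(17282244² + 8407240²) ≈ 1.9219e+07, ∠D ≈ 154.06°
|H| = 200 / 1.9219e+07 ≈ 1.0406e-05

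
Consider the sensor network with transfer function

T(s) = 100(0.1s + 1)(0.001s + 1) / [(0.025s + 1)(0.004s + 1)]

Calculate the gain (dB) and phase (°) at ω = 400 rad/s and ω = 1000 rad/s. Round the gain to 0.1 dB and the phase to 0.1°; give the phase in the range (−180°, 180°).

At ω = 400 rad/s:
zero (1 + j400·0.1) = 1 + j40 → |·| ≈ 40.012, ∠ ≈ 88.57°
zero (1 + j400·0.001) = 1 + j0.4 → |·| ≈ 1.077, ∠ ≈ 21.80°
pole (1 + j400·0.025) = 1 + j10 → |·| ≈ 10.05, ∠ ≈ 84.29°
pole (1 + j400·0.004) = 1 + j1.6 → |·| ≈ 1.8868, ∠ ≈ 57.99°
|T| = 100 · 40.012 · 1.077 / (10.05 · 1.8868) ≈ 227.26
Gain = 20 log₁₀(227.26) ≈ 47.13 dB
∠T = (88.57° + 21.80°) − (84.29° + 57.99°) = -31.91°

At ω = 1000 rad/s:
zero (1 + j1000·0.1) = 1 + j100 → |·| ≈ 100, ∠ ≈ 89.43°
zero (1 + j1000·0.001) = 1 + j1 → |·| ≈ 1.4142, ∠ ≈ 45.00°
pole (1 + j1000·0.025) = 1 + j25 → |·| ≈ 25.02, ∠ ≈ 87.71°
pole (1 + j1000·0.004) = 1 + j4 → |·| ≈ 4.1231, ∠ ≈ 75.96°
|T| = 100 · 100 · 1.4142 / (25.02 · 4.1231) ≈ 137.09
Gain = 20 log₁₀(137.09) ≈ 42.74 dB
∠T = (89.43° + 45.00°) − (87.71° + 75.96°) = -29.24°

ω = 400: 47.1 dB, -31.9°; ω = 1000: 42.7 dB, -29.2°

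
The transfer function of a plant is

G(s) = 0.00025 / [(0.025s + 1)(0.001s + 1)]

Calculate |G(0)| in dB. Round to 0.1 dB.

G(0) = 0.00025 · 1 / 1 = 0.00025
20 log₁₀(0.00025) ≈ -72.04 dB

-72.0 dB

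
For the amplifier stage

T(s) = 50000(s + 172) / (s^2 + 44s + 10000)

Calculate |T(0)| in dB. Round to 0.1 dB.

58.7 dB

T(0) = 50000·172 / 10000 = 860
20 log₁₀(860) ≈ 58.69 dB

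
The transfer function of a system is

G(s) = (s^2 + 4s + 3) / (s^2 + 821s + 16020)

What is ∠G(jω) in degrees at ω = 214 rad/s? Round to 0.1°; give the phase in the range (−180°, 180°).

Substitute s = j214:
Numerator: (j214)^2 + 4(j214) + 3 = -45793 + j856
Denominator: (j214)^2 + 821(j214) + 16020 = -29776 + j175694
|N| = √(45793² + 856²) ≈ 45801, ∠N ≈ 178.93°
|D| = √(29776² + 175694²) ≈ 1.782e+05, ∠D ≈ 99.62°
∠G = 178.93° − 99.62° = 79.31°

79.3°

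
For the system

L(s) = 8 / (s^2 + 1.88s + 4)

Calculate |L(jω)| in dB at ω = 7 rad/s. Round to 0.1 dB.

At s = jω = j7:
quadratic: (j7)² + 1.88·j7 + 4 = -45 + j13.16 → |·| ≈ 46.885, ∠ ≈ 163.70°
|L| = 8 / 46.885 ≈ 0.17063
Gain = 20 log₁₀(0.17063) ≈ -15.36 dB

-15.4 dB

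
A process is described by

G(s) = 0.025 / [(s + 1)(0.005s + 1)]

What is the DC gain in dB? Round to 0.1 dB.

-32.0 dB

G(0) = 0.025 · 1 / 1 = 0.025
20 log₁₀(0.025) ≈ -32.04 dB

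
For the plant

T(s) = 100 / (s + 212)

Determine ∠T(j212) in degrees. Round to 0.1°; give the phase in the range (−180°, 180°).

-45.0°

Substitute s = j212:
Numerator: 100 = 100 + j0
Denominator: (j212) + 212 = 212 + j212
|N| = √(100² + 0²) ≈ 100, ∠N ≈ 0.00°
|D| = √(212² + 212²) ≈ 299.81, ∠D ≈ 45.00°
∠T = 0.00° − 45.00° = -45.00°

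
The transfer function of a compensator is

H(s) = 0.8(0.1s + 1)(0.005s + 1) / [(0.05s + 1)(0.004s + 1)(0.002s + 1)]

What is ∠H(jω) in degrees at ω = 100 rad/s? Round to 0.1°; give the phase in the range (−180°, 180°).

-0.9°

At ω = 100 rad/s:
zero (1 + j100·0.1) = 1 + j10 → |·| ≈ 10.05, ∠ ≈ 84.29°
zero (1 + j100·0.005) = 1 + j0.5 → |·| ≈ 1.118, ∠ ≈ 26.57°
pole (1 + j100·0.05) = 1 + j5 → |·| ≈ 5.099, ∠ ≈ 78.69°
pole (1 + j100·0.004) = 1 + j0.4 → |·| ≈ 1.077, ∠ ≈ 21.80°
pole (1 + j100·0.002) = 1 + j0.2 → |·| ≈ 1.0198, ∠ ≈ 11.31°
∠H = (84.29° + 26.57°) − (78.69° + 21.80° + 11.31°) = -0.94°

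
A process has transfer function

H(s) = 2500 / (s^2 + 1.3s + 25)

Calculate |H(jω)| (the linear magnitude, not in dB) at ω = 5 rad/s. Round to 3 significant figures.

385

At s = jω = j5:
quadratic: (j5)² + 1.3·j5 + 25 = 0 + j6.5 → |·| ≈ 6.5, ∠ ≈ 90.00°
|H| = 2500 / 6.5 ≈ 384.62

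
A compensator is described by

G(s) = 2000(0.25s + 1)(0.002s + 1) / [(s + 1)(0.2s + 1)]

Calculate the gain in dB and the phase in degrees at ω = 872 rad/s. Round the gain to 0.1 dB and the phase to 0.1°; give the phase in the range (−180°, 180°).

At ω = 872 rad/s:
zero (1 + j872·0.25) = 1 + j218 → |·| ≈ 218, ∠ ≈ 89.74°
zero (1 + j872·0.002) = 1 + j1.744 → |·| ≈ 2.0104, ∠ ≈ 60.17°
pole (1 + j872·1) = 1 + j872 → |·| ≈ 872, ∠ ≈ 89.93°
pole (1 + j872·0.2) = 1 + j174.4 → |·| ≈ 174.4, ∠ ≈ 89.67°
|G| = 2000 · 218 · 2.0104 / (872 · 174.4) ≈ 5.7638
Gain = 20 log₁₀(5.7638) ≈ 15.21 dB
∠G = (89.74° + 60.17°) − (89.93° + 89.67°) = -29.69°

15.2 dB, -29.7°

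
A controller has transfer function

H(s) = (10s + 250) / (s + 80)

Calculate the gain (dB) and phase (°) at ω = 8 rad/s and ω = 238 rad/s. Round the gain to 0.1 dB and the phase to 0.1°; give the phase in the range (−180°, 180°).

ω = 8: 10.3 dB, 12.0°; ω = 238: 19.6 dB, 12.6°

Substitute s = j8:
Numerator: 10(j8) + 250 = 250 + j80
Denominator: (j8) + 80 = 80 + j8
|N| = √(250² + 80²) ≈ 262.49, ∠N ≈ 17.74°
|D| = √(80² + 8²) ≈ 80.399, ∠D ≈ 5.71°
|H| = 262.49 / 80.399 ≈ 3.2648
Gain = 20 log₁₀(3.2648) ≈ 10.28 dB
∠H = 17.74° − 5.71° = 12.03°

Substitute s = j238:
Numerator: 10(j238) + 250 = 250 + j2380
Denominator: (j238) + 80 = 80 + j238
|N| = √(250² + 2380²) ≈ 2393.1, ∠N ≈ 84.00°
|D| = √(80² + 238²) ≈ 251.09, ∠D ≈ 71.42°
|H| = 2393.1 / 251.09 ≈ 9.5308
Gain = 20 log₁₀(9.5308) ≈ 19.58 dB
∠H = 84.00° − 71.42° = 12.58°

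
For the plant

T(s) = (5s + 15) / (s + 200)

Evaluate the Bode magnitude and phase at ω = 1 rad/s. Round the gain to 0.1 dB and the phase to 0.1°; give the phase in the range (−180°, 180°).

-22.0 dB, 18.1°

Substitute s = j1:
Numerator: 5(j1) + 15 = 15 + j5
Denominator: (j1) + 200 = 200 + j1
|N| = √(15² + 5²) ≈ 15.811, ∠N ≈ 18.43°
|D| = √(200² + 1²) ≈ 200, ∠D ≈ 0.29°
|T| = 15.811 / 200 ≈ 0.079055
Gain = 20 log₁₀(0.079055) ≈ -22.04 dB
∠T = 18.43° − 0.29° = 18.14°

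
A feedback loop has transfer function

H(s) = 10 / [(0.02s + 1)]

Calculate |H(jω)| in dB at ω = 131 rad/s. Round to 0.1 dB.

At ω = 131 rad/s:
pole (1 + j131·0.02) = 1 + j2.62 → |·| ≈ 2.8044, ∠ ≈ 69.11°
|H| = 10 · 1 / (2.8044) ≈ 3.5658
Gain = 20 log₁₀(3.5658) ≈ 11.04 dB

11.0 dB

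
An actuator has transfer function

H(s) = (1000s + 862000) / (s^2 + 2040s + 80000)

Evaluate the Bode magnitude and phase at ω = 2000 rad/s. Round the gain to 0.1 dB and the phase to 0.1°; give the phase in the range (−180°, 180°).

-8.3 dB, -67.2°

Substitute s = j2000:
Numerator: 1000(j2000) + 862000 = 862000 + j2000000
Denominator: (j2000)^2 + 2040(j2000) + 80000 = -3920000 + j4080000
|N| = √(862000² + 2000000²) ≈ 2.1779e+06, ∠N ≈ 66.68°
|D| = √(3920000² + 4080000²) ≈ 5.658e+06, ∠D ≈ 133.85°
|H| = 2.1779e+06 / 5.658e+06 ≈ 0.38492
Gain = 20 log₁₀(0.38492) ≈ -8.29 dB
∠H = 66.68° − 133.85° = -67.17°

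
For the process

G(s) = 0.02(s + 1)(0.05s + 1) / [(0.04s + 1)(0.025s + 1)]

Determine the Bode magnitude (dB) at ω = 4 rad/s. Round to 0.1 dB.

At ω = 4 rad/s:
zero (1 + j4·1) = 1 + j4 → |·| ≈ 4.1231, ∠ ≈ 75.96°
zero (1 + j4·0.05) = 1 + j0.2 → |·| ≈ 1.0198, ∠ ≈ 11.31°
pole (1 + j4·0.04) = 1 + j0.16 → |·| ≈ 1.0127, ∠ ≈ 9.09°
pole (1 + j4·0.025) = 1 + j0.1 → |·| ≈ 1.005, ∠ ≈ 5.71°
|G| = 0.02 · 4.1231 · 1.0198 / (1.0127 · 1.005) ≈ 0.082627
Gain = 20 log₁₀(0.082627) ≈ -21.66 dB

-21.7 dB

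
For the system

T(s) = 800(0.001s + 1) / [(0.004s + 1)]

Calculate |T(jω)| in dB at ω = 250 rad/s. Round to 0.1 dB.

At ω = 250 rad/s:
zero (1 + j250·0.001) = 1 + j0.25 → |·| ≈ 1.0308, ∠ ≈ 14.04°
pole (1 + j250·0.004) = 1 + j1 → |·| ≈ 1.4142, ∠ ≈ 45.00°
|T| = 800 · 1.0308 / (1.4142) ≈ 583.11
Gain = 20 log₁₀(583.11) ≈ 55.32 dB

55.3 dB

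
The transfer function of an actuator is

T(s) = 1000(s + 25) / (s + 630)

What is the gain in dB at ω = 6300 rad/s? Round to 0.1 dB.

60.0 dB

At s = jω = j6300:
zero (s+25): 25 + j6300 → |·| = √(25²+6300²) = √39690625 ≈ 6300, ∠ = arctan(6300/25) ≈ 89.77°
pole (s+630): 630 + j6300 → |·| = √(630²+6300²) = √40086900 ≈ 6331.4, ∠ = arctan(6300/630) ≈ 84.29°
|T| = 1000 · 6300 / 6331.4 ≈ 995.04
Gain = 20 log₁₀(995.04) ≈ 59.96 dB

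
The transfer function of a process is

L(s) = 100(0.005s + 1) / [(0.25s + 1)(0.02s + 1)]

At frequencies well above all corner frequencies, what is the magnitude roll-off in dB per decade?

Each pole contributes −20 dB/decade at high frequency; each zero contributes +20 dB/decade.
Net: 1 zero(s) − 2 pole(s) → -20 dB/decade.

-20 dB/decade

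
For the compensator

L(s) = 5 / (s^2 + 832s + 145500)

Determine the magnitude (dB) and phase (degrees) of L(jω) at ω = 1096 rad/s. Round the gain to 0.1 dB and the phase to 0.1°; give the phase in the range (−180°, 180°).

Substitute s = j1096:
Numerator: 5 = 5 + j0
Denominator: (j1096)^2 + 832(j1096) + 145500 = -1055716 + j911872
|N| = √(5² + 0²) ≈ 5, ∠N ≈ 0.00°
|D| = √(1055716² + 911872²) ≈ 1.395e+06, ∠D ≈ 139.18°
|L| = 5 / 1.395e+06 ≈ 3.5842e-06
Gain = 20 log₁₀(3.5842e-06) ≈ -108.91 dB
∠L = 0.00° − 139.18° = -139.18°

-108.9 dB, -139.2°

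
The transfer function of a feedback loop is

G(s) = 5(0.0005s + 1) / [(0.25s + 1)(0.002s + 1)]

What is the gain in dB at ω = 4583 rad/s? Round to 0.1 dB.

-58.5 dB

At ω = 4583 rad/s:
zero (1 + j4583·0.0005) = 1 + j2.2915 → |·| ≈ 2.5002, ∠ ≈ 66.42°
pole (1 + j4583·0.25) = 1 + j1145.75 → |·| ≈ 1145.8, ∠ ≈ 89.95°
pole (1 + j4583·0.002) = 1 + j9.166 → |·| ≈ 9.2204, ∠ ≈ 83.77°
|G| = 5 · 2.5002 / (1145.8 · 9.2204) ≈ 0.0011833
Gain = 20 log₁₀(0.0011833) ≈ -58.54 dB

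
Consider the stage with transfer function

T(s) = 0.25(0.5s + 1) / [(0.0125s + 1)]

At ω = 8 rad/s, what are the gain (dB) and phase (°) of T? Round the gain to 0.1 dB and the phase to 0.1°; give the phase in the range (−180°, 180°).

0.2 dB, 70.3°

At ω = 8 rad/s:
zero (1 + j8·0.5) = 1 + j4 → |·| ≈ 4.1231, ∠ ≈ 75.96°
pole (1 + j8·0.0125) = 1 + j0.1 → |·| ≈ 1.005, ∠ ≈ 5.71°
|T| = 0.25 · 4.1231 / (1.005) ≈ 1.0256
Gain = 20 log₁₀(1.0256) ≈ 0.22 dB
∠T = (75.96°) − (5.71°) = 70.25°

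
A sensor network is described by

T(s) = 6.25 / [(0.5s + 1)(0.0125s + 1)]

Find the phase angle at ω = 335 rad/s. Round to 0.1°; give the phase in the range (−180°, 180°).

At ω = 335 rad/s:
pole (1 + j335·0.5) = 1 + j167.5 → |·| ≈ 167.5, ∠ ≈ 89.66°
pole (1 + j335·0.0125) = 1 + j4.1875 → |·| ≈ 4.3052, ∠ ≈ 76.57°
∠T = (0°) − (89.66° + 76.57°) = -166.23°

-166.2°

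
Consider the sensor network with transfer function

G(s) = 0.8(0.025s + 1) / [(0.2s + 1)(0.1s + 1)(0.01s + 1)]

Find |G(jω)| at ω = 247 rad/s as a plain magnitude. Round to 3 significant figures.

At ω = 247 rad/s:
zero (1 + j247·0.025) = 1 + j6.175 → |·| ≈ 6.2554, ∠ ≈ 80.80°
pole (1 + j247·0.2) = 1 + j49.4 → |·| ≈ 49.41, ∠ ≈ 88.84°
pole (1 + j247·0.1) = 1 + j24.7 → |·| ≈ 24.72, ∠ ≈ 87.68°
pole (1 + j247·0.01) = 1 + j2.47 → |·| ≈ 2.6648, ∠ ≈ 67.96°
|G| = 0.8 · 6.2554 / (49.41 · 24.72 · 2.6648) ≈ 0.0015375

0.00154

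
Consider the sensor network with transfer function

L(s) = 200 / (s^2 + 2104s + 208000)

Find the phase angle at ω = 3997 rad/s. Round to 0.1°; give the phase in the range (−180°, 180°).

Substitute s = j3997:
Numerator: 200 = 200 + j0
Denominator: (j3997)^2 + 2104(j3997) + 208000 = -15768009 + j8409688
|N| = √(200² + 0²) ≈ 200, ∠N ≈ 0.00°
|D| = √(15768009² + 8409688²) ≈ 1.787e+07, ∠D ≈ 151.93°
∠L = 0.00° − 151.93° = -151.93°

-151.9°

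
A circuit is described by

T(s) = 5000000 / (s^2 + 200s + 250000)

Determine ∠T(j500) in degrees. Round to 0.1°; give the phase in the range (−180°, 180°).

At s = jω = j500:
quadratic: (j500)² + 200·j500 + 250000 = 0 + j100000 → |·| ≈ 1e+05, ∠ ≈ 90.00°
∠T = 0.00° − 90.00° = -90.00°

-90.0°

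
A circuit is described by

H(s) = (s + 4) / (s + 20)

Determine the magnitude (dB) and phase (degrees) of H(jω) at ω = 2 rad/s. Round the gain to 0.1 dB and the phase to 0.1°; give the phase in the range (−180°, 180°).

-13.1 dB, 20.9°

Substitute s = j2:
Numerator: (j2) + 4 = 4 + j2
Denominator: (j2) + 20 = 20 + j2
|N| = √(4² + 2²) ≈ 4.4721, ∠N ≈ 26.57°
|D| = √(20² + 2²) ≈ 20.1, ∠D ≈ 5.71°
|H| = 4.4721 / 20.1 ≈ 0.22249
Gain = 20 log₁₀(0.22249) ≈ -13.05 dB
∠H = 26.57° − 5.71° = 20.86°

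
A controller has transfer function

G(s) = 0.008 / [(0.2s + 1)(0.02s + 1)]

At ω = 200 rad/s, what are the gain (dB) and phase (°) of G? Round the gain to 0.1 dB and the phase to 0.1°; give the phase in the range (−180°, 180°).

-86.3 dB, -164.5°

At ω = 200 rad/s:
pole (1 + j200·0.2) = 1 + j40 → |·| ≈ 40.012, ∠ ≈ 88.57°
pole (1 + j200·0.02) = 1 + j4 → |·| ≈ 4.1231, ∠ ≈ 75.96°
|G| = 0.008 · 1 / (40.012 · 4.1231) ≈ 4.8493e-05
Gain = 20 log₁₀(4.8493e-05) ≈ -86.29 dB
∠G = (0°) − (88.57° + 75.96°) = -164.53°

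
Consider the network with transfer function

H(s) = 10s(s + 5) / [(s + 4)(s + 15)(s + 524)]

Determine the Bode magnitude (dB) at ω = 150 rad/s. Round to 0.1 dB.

-34.8 dB

At s = jω = j150:
zero (s+5): 5 + j150 → |·| = √(5²+150²) = √22525 ≈ 150.08, ∠ = arctan(150/5) ≈ 88.09°
zero at origin: s = j150 → |·| = 150, ∠ = 90.00°
pole (s+4): 4 + j150 → |·| = √(4²+150²) = √22516 ≈ 150.05, ∠ = arctan(150/4) ≈ 88.47°
pole (s+15): 15 + j150 → |·| = √(15²+150²) = √22725 ≈ 150.75, ∠ = arctan(150/15) ≈ 84.29°
pole (s+524): 524 + j150 → |·| = √(524²+150²) = √297076 ≈ 545.05, ∠ = arctan(150/524) ≈ 15.97°
|H| = 10 · 22512 / 1.2329e+07 ≈ 0.018259
Gain = 20 log₁₀(0.018259) ≈ -34.77 dB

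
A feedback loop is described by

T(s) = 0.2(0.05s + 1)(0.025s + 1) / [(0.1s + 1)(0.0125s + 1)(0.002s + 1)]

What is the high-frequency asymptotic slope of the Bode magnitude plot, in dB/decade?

Each pole contributes −20 dB/decade at high frequency; each zero contributes +20 dB/decade.
Net: 2 zero(s) − 3 pole(s) → -20 dB/decade.

-20 dB/decade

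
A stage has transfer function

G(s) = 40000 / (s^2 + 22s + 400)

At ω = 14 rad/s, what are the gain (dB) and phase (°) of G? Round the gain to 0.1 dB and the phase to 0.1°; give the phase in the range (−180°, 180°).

At s = jω = j14:
quadratic: (j14)² + 22·j14 + 400 = 204 + j308 → |·| ≈ 369.43, ∠ ≈ 56.48°
|G| = 40000 / 369.43 ≈ 108.27
Gain = 20 log₁₀(108.27) ≈ 40.69 dB
∠G = 0.00° − 56.48° = -56.48°

40.7 dB, -56.5°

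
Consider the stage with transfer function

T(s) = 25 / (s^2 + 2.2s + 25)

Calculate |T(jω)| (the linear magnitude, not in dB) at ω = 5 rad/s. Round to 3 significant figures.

At s = jω = j5:
quadratic: (j5)² + 2.2·j5 + 25 = 0 + j11 → |·| ≈ 11, ∠ ≈ 90.00°
|T| = 25 / 11 ≈ 2.2727

2.27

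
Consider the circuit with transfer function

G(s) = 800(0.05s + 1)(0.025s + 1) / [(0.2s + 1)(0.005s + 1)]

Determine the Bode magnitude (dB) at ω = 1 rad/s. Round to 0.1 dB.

At ω = 1 rad/s:
zero (1 + j1·0.05) = 1 + j0.05 → |·| ≈ 1.0012, ∠ ≈ 2.86°
zero (1 + j1·0.025) = 1 + j0.025 → |·| ≈ 1.0003, ∠ ≈ 1.43°
pole (1 + j1·0.2) = 1 + j0.2 → |·| ≈ 1.0198, ∠ ≈ 11.31°
pole (1 + j1·0.005) = 1 + j0.005 → |·| ≈ 1, ∠ ≈ 0.29°
|G| = 800 · 1.0012 · 1.0003 / (1.0198 · 1) ≈ 785.64
Gain = 20 log₁₀(785.64) ≈ 57.90 dB

57.9 dB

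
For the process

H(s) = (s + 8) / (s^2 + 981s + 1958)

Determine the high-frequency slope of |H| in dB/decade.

-20 dB/decade

Each pole contributes −20 dB/decade at high frequency; each zero contributes +20 dB/decade.
Net: 1 zero(s) − 2 pole(s) → -20 dB/decade.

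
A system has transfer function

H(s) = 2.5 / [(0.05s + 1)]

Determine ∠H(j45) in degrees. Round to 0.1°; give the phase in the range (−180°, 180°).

-66.0°

At ω = 45 rad/s:
pole (1 + j45·0.05) = 1 + j2.25 → |·| ≈ 2.4622, ∠ ≈ 66.04°
∠H = (0°) − (66.04°) = -66.04°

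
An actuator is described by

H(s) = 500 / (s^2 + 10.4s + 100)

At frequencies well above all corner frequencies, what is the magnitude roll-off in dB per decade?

-40 dB/decade

Each pole contributes −20 dB/decade at high frequency; each zero contributes +20 dB/decade.
Net: 0 zero(s) − 2 pole(s) → -40 dB/decade.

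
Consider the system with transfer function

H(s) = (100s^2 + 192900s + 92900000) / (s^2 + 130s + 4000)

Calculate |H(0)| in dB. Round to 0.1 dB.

87.3 dB

H(0) = 92900000 / 4000 = 23225
20 log₁₀(23225) ≈ 87.32 dB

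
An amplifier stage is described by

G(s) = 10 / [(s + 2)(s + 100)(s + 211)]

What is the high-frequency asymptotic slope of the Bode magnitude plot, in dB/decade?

-60 dB/decade

Each pole contributes −20 dB/decade at high frequency; each zero contributes +20 dB/decade.
Net: 0 zero(s) − 3 pole(s) → -60 dB/decade.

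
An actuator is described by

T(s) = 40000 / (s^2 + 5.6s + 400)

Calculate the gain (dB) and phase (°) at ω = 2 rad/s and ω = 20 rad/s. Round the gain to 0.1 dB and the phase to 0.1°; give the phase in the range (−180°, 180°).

At s = jω = j2:
quadratic: (j2)² + 5.6·j2 + 400 = 396 + j11.2 → |·| ≈ 396.16, ∠ ≈ 1.62°
|T| = 40000 / 396.16 ≈ 100.97
Gain = 20 log₁₀(100.97) ≈ 40.08 dB
∠T = 0.00° − 1.62° = -1.62°

At s = jω = j20:
quadratic: (j20)² + 5.6·j20 + 400 = 0 + j112 → |·| ≈ 112, ∠ ≈ 90.00°
|T| = 40000 / 112 ≈ 357.14
Gain = 20 log₁₀(357.14) ≈ 51.06 dB
∠T = 0.00° − 90.00° = -90.00°

ω = 2: 40.1 dB, -1.6°; ω = 20: 51.1 dB, -90.0°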